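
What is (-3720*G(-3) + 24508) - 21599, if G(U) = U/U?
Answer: -811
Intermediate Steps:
G(U) = 1
(-3720*G(-3) + 24508) - 21599 = (-3720*1 + 24508) - 21599 = (-3720 + 24508) - 21599 = 20788 - 21599 = -811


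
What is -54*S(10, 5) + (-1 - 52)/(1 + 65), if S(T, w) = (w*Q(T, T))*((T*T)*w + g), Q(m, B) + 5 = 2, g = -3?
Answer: 26569567/66 ≈ 4.0257e+5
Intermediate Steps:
Q(m, B) = -3 (Q(m, B) = -5 + 2 = -3)
S(T, w) = -3*w*(-3 + w*T**2) (S(T, w) = (w*(-3))*((T*T)*w - 3) = (-3*w)*(T**2*w - 3) = (-3*w)*(w*T**2 - 3) = (-3*w)*(-3 + w*T**2) = -3*w*(-3 + w*T**2))
-54*S(10, 5) + (-1 - 52)/(1 + 65) = -162*5*(3 - 1*5*10**2) + (-1 - 52)/(1 + 65) = -162*5*(3 - 1*5*100) - 53/66 = -162*5*(3 - 500) - 53*1/66 = -162*5*(-497) - 53/66 = -54*(-7455) - 53/66 = 402570 - 53/66 = 26569567/66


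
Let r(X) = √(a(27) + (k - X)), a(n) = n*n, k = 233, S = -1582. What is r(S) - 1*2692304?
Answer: -2692304 + 4*√159 ≈ -2.6923e+6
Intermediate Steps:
a(n) = n²
r(X) = √(962 - X) (r(X) = √(27² + (233 - X)) = √(729 + (233 - X)) = √(962 - X))
r(S) - 1*2692304 = √(962 - 1*(-1582)) - 1*2692304 = √(962 + 1582) - 2692304 = √2544 - 2692304 = 4*√159 - 2692304 = -2692304 + 4*√159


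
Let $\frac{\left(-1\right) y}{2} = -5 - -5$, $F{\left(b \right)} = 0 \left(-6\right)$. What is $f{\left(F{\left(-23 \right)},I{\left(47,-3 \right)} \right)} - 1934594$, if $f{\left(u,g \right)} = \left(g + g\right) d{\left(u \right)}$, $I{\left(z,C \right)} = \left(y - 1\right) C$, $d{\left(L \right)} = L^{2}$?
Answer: $-1934594$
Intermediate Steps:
$F{\left(b \right)} = 0$
$y = 0$ ($y = - 2 \left(-5 - -5\right) = - 2 \left(-5 + 5\right) = \left(-2\right) 0 = 0$)
$I{\left(z,C \right)} = - C$ ($I{\left(z,C \right)} = \left(0 - 1\right) C = - C$)
$f{\left(u,g \right)} = 2 g u^{2}$ ($f{\left(u,g \right)} = \left(g + g\right) u^{2} = 2 g u^{2}$)
$f{\left(F{\left(-23 \right)},I{\left(47,-3 \right)} \right)} - 1934594 = 2 \left(\left(-1\right) \left(-3\right)\right) 0^{2} - 1934594 = 2 \cdot 3 \cdot 0 - 1934594 = 0 - 1934594 = -1934594$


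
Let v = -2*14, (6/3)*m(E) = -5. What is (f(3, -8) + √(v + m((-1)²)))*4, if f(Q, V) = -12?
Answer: -48 + 2*I*√122 ≈ -48.0 + 22.091*I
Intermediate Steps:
m(E) = -5/2 (m(E) = (½)*(-5) = -5/2)
v = -28
(f(3, -8) + √(v + m((-1)²)))*4 = (-12 + √(-28 - 5/2))*4 = (-12 + √(-61/2))*4 = (-12 + I*√122/2)*4 = -48 + 2*I*√122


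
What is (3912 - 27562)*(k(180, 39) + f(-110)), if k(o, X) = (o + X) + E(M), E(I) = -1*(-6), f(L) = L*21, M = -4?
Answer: 49310250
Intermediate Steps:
f(L) = 21*L
E(I) = 6
k(o, X) = 6 + X + o (k(o, X) = (o + X) + 6 = (X + o) + 6 = 6 + X + o)
(3912 - 27562)*(k(180, 39) + f(-110)) = (3912 - 27562)*((6 + 39 + 180) + 21*(-110)) = -23650*(225 - 2310) = -23650*(-2085) = 49310250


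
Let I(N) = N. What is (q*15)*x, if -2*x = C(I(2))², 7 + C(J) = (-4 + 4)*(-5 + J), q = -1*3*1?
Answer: 2205/2 ≈ 1102.5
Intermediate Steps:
q = -3 (q = -3*1 = -3)
C(J) = -7 (C(J) = -7 + (-4 + 4)*(-5 + J) = -7 + 0*(-5 + J) = -7 + 0 = -7)
x = -49/2 (x = -½*(-7)² = -½*49 = -49/2 ≈ -24.500)
(q*15)*x = -3*15*(-49/2) = -45*(-49/2) = 2205/2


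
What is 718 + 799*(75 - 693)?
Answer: -493064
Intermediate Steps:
718 + 799*(75 - 693) = 718 + 799*(-618) = 718 - 493782 = -493064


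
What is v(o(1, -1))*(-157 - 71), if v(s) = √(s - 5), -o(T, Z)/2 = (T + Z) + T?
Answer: -228*I*√7 ≈ -603.23*I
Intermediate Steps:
o(T, Z) = -4*T - 2*Z (o(T, Z) = -2*((T + Z) + T) = -2*(Z + 2*T) = -4*T - 2*Z)
v(s) = √(-5 + s)
v(o(1, -1))*(-157 - 71) = √(-5 + (-4*1 - 2*(-1)))*(-157 - 71) = √(-5 + (-4 + 2))*(-228) = √(-5 - 2)*(-228) = √(-7)*(-228) = (I*√7)*(-228) = -228*I*√7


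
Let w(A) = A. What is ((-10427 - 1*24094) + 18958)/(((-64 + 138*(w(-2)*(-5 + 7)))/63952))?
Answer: 17772946/11 ≈ 1.6157e+6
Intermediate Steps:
((-10427 - 1*24094) + 18958)/(((-64 + 138*(w(-2)*(-5 + 7)))/63952)) = ((-10427 - 1*24094) + 18958)/(((-64 + 138*(-2*(-5 + 7)))/63952)) = ((-10427 - 24094) + 18958)/(((-64 + 138*(-2*2))*(1/63952))) = (-34521 + 18958)/(((-64 + 138*(-4))*(1/63952))) = -15563*63952/(-64 - 552) = -15563/((-616*1/63952)) = -15563/(-11/1142) = -15563*(-1142/11) = 17772946/11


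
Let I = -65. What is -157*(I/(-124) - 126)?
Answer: 2442763/124 ≈ 19700.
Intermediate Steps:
-157*(I/(-124) - 126) = -157*(-65/(-124) - 126) = -157*(-65*(-1/124) - 126) = -157*(65/124 - 126) = -157*(-15559/124) = 2442763/124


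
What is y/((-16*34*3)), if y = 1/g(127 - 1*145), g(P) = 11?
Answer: -1/17952 ≈ -5.5704e-5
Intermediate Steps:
y = 1/11 ≈ 0.090909
y/((-16*34*3)) = 1/(11*((-16*34*3))) = 1/(11*((-544*3))) = (1/11)/(-1632) = (1/11)*(-1/1632) = -1/17952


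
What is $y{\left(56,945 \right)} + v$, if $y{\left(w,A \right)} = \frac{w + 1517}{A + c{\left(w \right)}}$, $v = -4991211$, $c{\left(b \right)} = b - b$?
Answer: $- \frac{4716692822}{945} \approx -4.9912 \cdot 10^{6}$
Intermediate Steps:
$c{\left(b \right)} = 0$
$y{\left(w,A \right)} = \frac{1517 + w}{A}$ ($y{\left(w,A \right)} = \frac{w + 1517}{A + 0} = \frac{1517 + w}{A}$)
$y{\left(56,945 \right)} + v = \frac{1517 + 56}{945} - 4991211 = \frac{1}{945} \cdot 1573 - 4991211 = \frac{1573}{945} - 4991211 = - \frac{4716692822}{945}$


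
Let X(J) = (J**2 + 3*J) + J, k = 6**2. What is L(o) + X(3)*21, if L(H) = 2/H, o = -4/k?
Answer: 423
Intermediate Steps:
k = 36
o = -1/9 (o = -4/36 = -4*1/36 = -1/9 ≈ -0.11111)
X(J) = J**2 + 4*J
L(o) + X(3)*21 = 2/(-1/9) + (3*(4 + 3))*21 = 2*(-9) + (3*7)*21 = -18 + 21*21 = -18 + 441 = 423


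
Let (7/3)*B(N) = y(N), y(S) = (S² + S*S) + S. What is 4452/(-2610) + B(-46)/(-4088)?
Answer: -1906843/889140 ≈ -2.1446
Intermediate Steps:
y(S) = S + 2*S² (y(S) = (S² + S²) + S = 2*S² + S = S + 2*S²)
B(N) = 3*N*(1 + 2*N)/7 (B(N) = 3*(N*(1 + 2*N))/7 = 3*N*(1 + 2*N)/7)
4452/(-2610) + B(-46)/(-4088) = 4452/(-2610) + ((3/7)*(-46)*(1 + 2*(-46)))/(-4088) = 4452*(-1/2610) + ((3/7)*(-46)*(1 - 92))*(-1/4088) = -742/435 + ((3/7)*(-46)*(-91))*(-1/4088) = -742/435 + 1794*(-1/4088) = -742/435 - 897/2044 = -1906843/889140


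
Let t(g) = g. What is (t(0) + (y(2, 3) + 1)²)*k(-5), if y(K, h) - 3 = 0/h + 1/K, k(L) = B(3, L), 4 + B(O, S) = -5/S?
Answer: -243/4 ≈ -60.750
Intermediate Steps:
B(O, S) = -4 - 5/S
k(L) = -4 - 5/L
y(K, h) = 3 + 1/K (y(K, h) = 3 + (0/h + 1/K) = 3 + (0 + 1/K) = 3 + 1/K)
(t(0) + (y(2, 3) + 1)²)*k(-5) = (0 + ((3 + 1/2) + 1)²)*(-4 - 5/(-5)) = (0 + ((3 + ½) + 1)²)*(-4 - 5*(-⅕)) = (0 + (7/2 + 1)²)*(-4 + 1) = (0 + (9/2)²)*(-3) = (0 + 81/4)*(-3) = (81/4)*(-3) = -243/4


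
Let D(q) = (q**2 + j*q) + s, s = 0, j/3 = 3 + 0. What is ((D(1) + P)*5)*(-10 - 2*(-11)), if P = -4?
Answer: 360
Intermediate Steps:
j = 9 (j = 3*(3 + 0) = 3*3 = 9)
D(q) = q**2 + 9*q (D(q) = (q**2 + 9*q) + 0 = q**2 + 9*q)
((D(1) + P)*5)*(-10 - 2*(-11)) = ((1*(9 + 1) - 4)*5)*(-10 - 2*(-11)) = ((1*10 - 4)*5)*(-10 + 22) = ((10 - 4)*5)*12 = (6*5)*12 = 30*12 = 360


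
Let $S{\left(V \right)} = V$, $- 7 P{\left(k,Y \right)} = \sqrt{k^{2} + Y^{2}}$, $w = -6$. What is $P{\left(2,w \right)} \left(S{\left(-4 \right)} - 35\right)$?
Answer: $\frac{78 \sqrt{10}}{7} \approx 35.237$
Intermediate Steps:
$P{\left(k,Y \right)} = - \frac{\sqrt{Y^{2} + k^{2}}}{7}$ ($P{\left(k,Y \right)} = - \frac{\sqrt{k^{2} + Y^{2}}}{7} = - \frac{\sqrt{Y^{2} + k^{2}}}{7}$)
$P{\left(2,w \right)} \left(S{\left(-4 \right)} - 35\right) = - \frac{\sqrt{\left(-6\right)^{2} + 2^{2}}}{7} \left(-4 - 35\right) = - \frac{\sqrt{36 + 4}}{7} \left(-39\right) = - \frac{\sqrt{40}}{7} \left(-39\right) = - \frac{2 \sqrt{10}}{7} \left(-39\right) = \frac{78 \sqrt{10}}{7}$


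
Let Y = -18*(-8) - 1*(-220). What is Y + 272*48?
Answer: 13420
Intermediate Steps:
Y = 364 (Y = 144 + 220 = 364)
Y + 272*48 = 364 + 272*48 = 364 + 13056 = 13420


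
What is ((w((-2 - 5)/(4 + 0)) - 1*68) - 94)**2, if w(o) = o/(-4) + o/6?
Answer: 60357361/2304 ≈ 26197.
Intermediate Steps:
w(o) = -o/12 (w(o) = o*(-1/4) + o*(1/6) = -o/4 + o/6 = -o/12)
((w((-2 - 5)/(4 + 0)) - 1*68) - 94)**2 = ((-(-2 - 5)/(12*(4 + 0)) - 1*68) - 94)**2 = ((-(-7)/(12*4) - 68) - 94)**2 = ((-1/12*(-7/4) - 68) - 94)**2 = ((7/48 - 68) - 94)**2 = (-3257/48 - 94)**2 = (-7769/48)**2 = 60357361/2304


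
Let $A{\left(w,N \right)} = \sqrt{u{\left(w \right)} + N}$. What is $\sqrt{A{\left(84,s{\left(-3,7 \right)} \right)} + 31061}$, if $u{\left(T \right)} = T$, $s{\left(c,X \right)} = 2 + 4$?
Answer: $\sqrt{31061 + 3 \sqrt{10}} \approx 176.27$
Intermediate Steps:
$s{\left(c,X \right)} = 6$
$A{\left(w,N \right)} = \sqrt{N + w}$ ($A{\left(w,N \right)} = \sqrt{w + N} = \sqrt{N + w}$)
$\sqrt{A{\left(84,s{\left(-3,7 \right)} \right)} + 31061} = \sqrt{\sqrt{6 + 84} + 31061} = \sqrt{\sqrt{90} + 31061} = \sqrt{3 \sqrt{10} + 31061} = \sqrt{31061 + 3 \sqrt{10}}$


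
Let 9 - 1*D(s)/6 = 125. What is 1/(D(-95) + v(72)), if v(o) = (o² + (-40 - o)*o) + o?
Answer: -1/3504 ≈ -0.00028539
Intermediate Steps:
D(s) = -696 (D(s) = 54 - 6*125 = 54 - 750 = -696)
v(o) = o + o² + o*(-40 - o) (v(o) = (o² + o*(-40 - o)) + o = o + o² + o*(-40 - o))
1/(D(-95) + v(72)) = 1/(-696 - 39*72) = 1/(-696 - 2808) = 1/(-3504) = -1/3504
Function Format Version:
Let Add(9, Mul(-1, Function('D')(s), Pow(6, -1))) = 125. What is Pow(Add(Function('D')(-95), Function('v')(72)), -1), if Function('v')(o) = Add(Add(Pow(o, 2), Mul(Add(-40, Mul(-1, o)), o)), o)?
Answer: Rational(-1, 3504) ≈ -0.00028539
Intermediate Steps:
Function('D')(s) = -696 (Function('D')(s) = Add(54, Mul(-6, 125)) = Add(54, -750) = -696)
Function('v')(o) = Add(o, Pow(o, 2), Mul(o, Add(-40, Mul(-1, o)))) (Function('v')(o) = Add(Add(Pow(o, 2), Mul(o, Add(-40, Mul(-1, o)))), o) = Add(o, Pow(o, 2), Mul(o, Add(-40, Mul(-1, o)))))
Pow(Add(Function('D')(-95), Function('v')(72)), -1) = Pow(Add(-696, Mul(-39, 72)), -1) = Pow(Add(-696, -2808), -1) = Pow(-3504, -1) = Rational(-1, 3504)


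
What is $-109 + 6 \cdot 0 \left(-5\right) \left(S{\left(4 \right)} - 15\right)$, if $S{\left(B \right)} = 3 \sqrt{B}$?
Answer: $-109$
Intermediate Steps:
$-109 + 6 \cdot 0 \left(-5\right) \left(S{\left(4 \right)} - 15\right) = -109 + 6 \cdot 0 \left(-5\right) \left(3 \sqrt{4} - 15\right) = -109 + 0 \left(-5\right) \left(3 \cdot 2 - 15\right) = -109 + 0 \left(6 - 15\right) = -109 + 0 \left(-9\right) = -109 + 0 = -109$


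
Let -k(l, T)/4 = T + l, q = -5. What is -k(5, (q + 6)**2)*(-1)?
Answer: -24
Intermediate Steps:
k(l, T) = -4*T - 4*l (k(l, T) = -4*(T + l) = -4*T - 4*l)
-k(5, (q + 6)**2)*(-1) = -(-4*(-5 + 6)**2 - 4*5)*(-1) = -(-4*1**2 - 20)*(-1) = -(-4*1 - 20)*(-1) = -(-4 - 20)*(-1) = -1*(-24)*(-1) = 24*(-1) = -24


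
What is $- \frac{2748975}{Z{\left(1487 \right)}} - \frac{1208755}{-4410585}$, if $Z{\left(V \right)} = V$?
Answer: $- \frac{2424558096338}{1311707979} \approx -1848.4$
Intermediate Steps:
$- \frac{2748975}{Z{\left(1487 \right)}} - \frac{1208755}{-4410585} = - \frac{2748975}{1487} - \frac{1208755}{-4410585} = \left(-2748975\right) \frac{1}{1487} - - \frac{241751}{882117} = - \frac{2748975}{1487} + \frac{241751}{882117} = - \frac{2424558096338}{1311707979}$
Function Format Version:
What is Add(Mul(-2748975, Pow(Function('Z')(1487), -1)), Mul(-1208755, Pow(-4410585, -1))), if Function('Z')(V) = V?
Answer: Rational(-2424558096338, 1311707979) ≈ -1848.4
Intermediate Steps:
Add(Mul(-2748975, Pow(Function('Z')(1487), -1)), Mul(-1208755, Pow(-4410585, -1))) = Add(Mul(-2748975, Pow(1487, -1)), Mul(-1208755, Pow(-4410585, -1))) = Add(Mul(-2748975, Rational(1, 1487)), Mul(-1208755, Rational(-1, 4410585))) = Add(Rational(-2748975, 1487), Rational(241751, 882117)) = Rational(-2424558096338, 1311707979)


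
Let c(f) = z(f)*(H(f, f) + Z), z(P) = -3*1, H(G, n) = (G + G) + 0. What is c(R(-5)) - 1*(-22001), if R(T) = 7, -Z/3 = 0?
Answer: 21959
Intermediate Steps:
Z = 0 (Z = -3*0 = 0)
H(G, n) = 2*G (H(G, n) = 2*G + 0 = 2*G)
z(P) = -3
c(f) = -6*f (c(f) = -3*(2*f + 0) = -6*f)
c(R(-5)) - 1*(-22001) = -6*7 - 1*(-22001) = -42 + 22001 = 21959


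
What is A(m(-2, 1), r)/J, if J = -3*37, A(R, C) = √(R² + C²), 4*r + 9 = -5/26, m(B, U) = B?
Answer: -√100385/11544 ≈ -0.027446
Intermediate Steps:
r = -239/104 (r = -9/4 + (-5/26)/4 = -9/4 + (-5*1/26)/4 = -9/4 + (¼)*(-5/26) = -9/4 - 5/104 = -239/104 ≈ -2.2981)
A(R, C) = √(C² + R²)
J = -111
A(m(-2, 1), r)/J = √((-239/104)² + (-2)²)/(-111) = √(57121/10816 + 4)*(-1/111) = √(100385/10816)*(-1/111) = (√100385/104)*(-1/111) = -√100385/11544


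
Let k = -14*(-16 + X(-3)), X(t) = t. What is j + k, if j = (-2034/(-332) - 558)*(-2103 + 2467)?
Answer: -16651124/83 ≈ -2.0062e+5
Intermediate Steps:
j = -16673202/83 (j = (-2034*(-1/332) - 558)*364 = (1017/166 - 558)*364 = -91611/166*364 = -16673202/83 ≈ -2.0088e+5)
k = 266 (k = -14*(-16 - 3) = -14*(-19) = 266)
j + k = -16673202/83 + 266 = -16651124/83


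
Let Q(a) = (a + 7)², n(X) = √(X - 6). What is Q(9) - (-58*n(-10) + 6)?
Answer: 250 + 232*I ≈ 250.0 + 232.0*I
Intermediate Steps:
n(X) = √(-6 + X)
Q(a) = (7 + a)²
Q(9) - (-58*n(-10) + 6) = (7 + 9)² - (-58*√(-6 - 10) + 6) = 16² - (-232*I + 6) = 256 - (-232*I + 6) = 256 - (6 - 232*I) = 256 + (-6 + 232*I) = 250 + 232*I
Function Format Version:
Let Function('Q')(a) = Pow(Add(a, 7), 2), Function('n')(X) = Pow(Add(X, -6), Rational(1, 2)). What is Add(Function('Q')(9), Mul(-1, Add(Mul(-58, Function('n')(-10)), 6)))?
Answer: Add(250, Mul(232, I)) ≈ Add(250.00, Mul(232.00, I))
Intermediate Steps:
Function('n')(X) = Pow(Add(-6, X), Rational(1, 2))
Function('Q')(a) = Pow(Add(7, a), 2)
Add(Function('Q')(9), Mul(-1, Add(Mul(-58, Function('n')(-10)), 6))) = Add(Pow(Add(7, 9), 2), Mul(-1, Add(Mul(-58, Pow(Add(-6, -10), Rational(1, 2))), 6))) = Add(Pow(16, 2), Mul(-1, Add(Mul(-58, Pow(-16, Rational(1, 2))), 6))) = Add(256, Mul(-1, Add(Mul(-58, Mul(4, I)), 6))) = Add(256, Mul(-1, Add(Mul(-232, I), 6))) = Add(256, Mul(-1, Add(6, Mul(-232, I)))) = Add(256, Add(-6, Mul(232, I))) = Add(250, Mul(232, I))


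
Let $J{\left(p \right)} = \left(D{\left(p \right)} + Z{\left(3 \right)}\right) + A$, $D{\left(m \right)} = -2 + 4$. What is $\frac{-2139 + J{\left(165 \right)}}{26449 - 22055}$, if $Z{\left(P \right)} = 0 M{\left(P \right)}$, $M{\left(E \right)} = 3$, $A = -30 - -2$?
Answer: $- \frac{2165}{4394} \approx -0.49272$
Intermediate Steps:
$D{\left(m \right)} = 2$
$A = -28$ ($A = -30 + 2 = -28$)
$Z{\left(P \right)} = 0$ ($Z{\left(P \right)} = 0 \cdot 3 = 0$)
$J{\left(p \right)} = -26$ ($J{\left(p \right)} = \left(2 + 0\right) - 28 = 2 - 28 = -26$)
$\frac{-2139 + J{\left(165 \right)}}{26449 - 22055} = \frac{-2139 - 26}{26449 - 22055} = - \frac{2165}{4394}$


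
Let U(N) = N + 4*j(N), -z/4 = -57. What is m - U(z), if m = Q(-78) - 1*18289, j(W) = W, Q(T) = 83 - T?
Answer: -19268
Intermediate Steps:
z = 228 (z = -4*(-57) = 228)
U(N) = 5*N (U(N) = N + 4*N = 5*N)
m = -18128 (m = (83 - 1*(-78)) - 1*18289 = (83 + 78) - 18289 = 161 - 18289 = -18128)
m - U(z) = -18128 - 5*228 = -18128 - 1*1140 = -18128 - 1140 = -19268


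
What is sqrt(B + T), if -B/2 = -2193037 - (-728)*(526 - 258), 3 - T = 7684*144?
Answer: sqrt(2889373) ≈ 1699.8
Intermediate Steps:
T = -1106493 (T = 3 - 7684*144 = 3 - 1*1106496 = 3 - 1106496 = -1106493)
B = 3995866 (B = -2*(-2193037 - (-728)*(526 - 258)) = -2*(-2193037 - (-728)*268) = -2*(-2193037 - 1*(-195104)) = -2*(-2193037 + 195104) = -2*(-1997933) = 3995866)
sqrt(B + T) = sqrt(3995866 - 1106493) = sqrt(2889373)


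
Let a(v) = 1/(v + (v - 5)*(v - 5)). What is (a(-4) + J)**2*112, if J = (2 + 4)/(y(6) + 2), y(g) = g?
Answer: 55225/847 ≈ 65.201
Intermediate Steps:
a(v) = 1/(v + (-5 + v)**2) (a(v) = 1/(v + (-5 + v)*(-5 + v)) = 1/(v + (-5 + v)**2))
J = 3/4 (J = (2 + 4)/(6 + 2) = 6/8 = 6*(1/8) = 3/4 ≈ 0.75000)
(a(-4) + J)**2*112 = (1/(-4 + (-5 - 4)**2) + 3/4)**2*112 = (1/(-4 + (-9)**2) + 3/4)**2*112 = (1/(-4 + 81) + 3/4)**2*112 = (1/77 + 3/4)**2*112 = (235/308)**2*112 = (55225/94864)*112 = 55225/847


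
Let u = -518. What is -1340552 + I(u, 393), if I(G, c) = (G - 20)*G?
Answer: -1061868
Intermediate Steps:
I(G, c) = G*(-20 + G) (I(G, c) = (-20 + G)*G = G*(-20 + G))
-1340552 + I(u, 393) = -1340552 - 518*(-20 - 518) = -1340552 - 518*(-538) = -1340552 + 278684 = -1061868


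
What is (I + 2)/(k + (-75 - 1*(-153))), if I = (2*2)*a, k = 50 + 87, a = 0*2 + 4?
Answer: 18/215 ≈ 0.083721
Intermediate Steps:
a = 4 (a = 0 + 4 = 4)
k = 137
I = 16 (I = (2*2)*4 = 4*4 = 16)
(I + 2)/(k + (-75 - 1*(-153))) = (16 + 2)/(137 + (-75 - 1*(-153))) = 18/(137 + (-75 + 153)) = 18/(137 + 78) = 18/215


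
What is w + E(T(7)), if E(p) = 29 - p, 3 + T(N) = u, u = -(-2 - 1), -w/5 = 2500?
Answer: -12471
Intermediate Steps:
w = -12500 (w = -5*2500 = -12500)
u = 3 (u = -1*(-3) = 3)
T(N) = 0 (T(N) = -3 + 3 = 0)
w + E(T(7)) = -12500 + (29 - 1*0) = -12500 + (29 + 0) = -12500 + 29 = -12471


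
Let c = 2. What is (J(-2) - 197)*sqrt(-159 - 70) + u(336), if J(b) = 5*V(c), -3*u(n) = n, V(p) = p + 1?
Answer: -112 - 182*I*sqrt(229) ≈ -112.0 - 2754.2*I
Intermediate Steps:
V(p) = 1 + p
u(n) = -n/3
J(b) = 15 (J(b) = 5*(1 + 2) = 5*3 = 15)
(J(-2) - 197)*sqrt(-159 - 70) + u(336) = (15 - 197)*sqrt(-159 - 70) - 1/3*336 = -182*I*sqrt(229) - 112 = -112 - 182*I*sqrt(229)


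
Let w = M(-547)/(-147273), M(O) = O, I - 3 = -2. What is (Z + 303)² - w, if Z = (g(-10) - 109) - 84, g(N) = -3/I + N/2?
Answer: 1532227745/147273 ≈ 10404.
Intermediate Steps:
I = 1 (I = 3 - 2 = 1)
g(N) = -3 + N/2 (g(N) = -3/1 + N/2 = -3*1 + N*(½) = -3 + N/2)
Z = -201 (Z = ((-3 + (½)*(-10)) - 109) - 84 = ((-3 - 5) - 109) - 84 = (-8 - 109) - 84 = -117 - 84 = -201)
w = 547/147273 (w = -547/(-147273) = -547*(-1/147273) = 547/147273 ≈ 0.0037142)
(Z + 303)² - w = (-201 + 303)² - 1*547/147273 = 102² - 547/147273 = 10404 - 547/147273 = 1532227745/147273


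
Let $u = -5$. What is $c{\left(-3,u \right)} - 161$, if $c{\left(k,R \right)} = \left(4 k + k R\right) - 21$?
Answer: $-179$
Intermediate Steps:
$c{\left(k,R \right)} = -21 + 4 k + R k$ ($c{\left(k,R \right)} = \left(4 k + R k\right) - 21 = -21 + 4 k + R k$)
$c{\left(-3,u \right)} - 161 = \left(-21 + 4 \left(-3\right) - -15\right) - 161 = \left(-21 - 12 + 15\right) - 161 = -18 - 161 = -179$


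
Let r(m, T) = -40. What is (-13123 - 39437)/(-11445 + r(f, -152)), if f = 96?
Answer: 10512/2297 ≈ 4.5764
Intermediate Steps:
(-13123 - 39437)/(-11445 + r(f, -152)) = (-13123 - 39437)/(-11445 - 40) = -52560/(-11485) = -52560*(-1/11485) = 10512/2297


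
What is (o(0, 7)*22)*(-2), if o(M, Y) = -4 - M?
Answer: 176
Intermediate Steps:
(o(0, 7)*22)*(-2) = ((-4 - 1*0)*22)*(-2) = ((-4 + 0)*22)*(-2) = -4*22*(-2) = -88*(-2) = 176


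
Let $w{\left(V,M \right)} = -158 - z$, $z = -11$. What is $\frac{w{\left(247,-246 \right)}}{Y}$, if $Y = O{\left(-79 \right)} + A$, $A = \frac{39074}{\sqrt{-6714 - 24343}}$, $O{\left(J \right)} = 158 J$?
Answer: $\frac{28492530339}{2420108719972} - \frac{2871939 i \sqrt{31057}}{2420108719972} \approx 0.011773 - 0.00020913 i$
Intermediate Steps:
$A = - \frac{39074 i \sqrt{31057}}{31057}$ ($A = \frac{39074}{\sqrt{-31057}} = \frac{39074}{i \sqrt{31057}} = 39074 \left(- \frac{i \sqrt{31057}}{31057}\right) = - \frac{39074 i \sqrt{31057}}{31057} \approx - 221.72 i$)
$w{\left(V,M \right)} = -147$ ($w{\left(V,M \right)} = -158 - -11 = -158 + 11 = -147$)
$Y = -12482 - \frac{39074 i \sqrt{31057}}{31057}$ ($Y = 158 \left(-79\right) - \frac{39074 i \sqrt{31057}}{31057} = -12482 - \frac{39074 i \sqrt{31057}}{31057} \approx -12482.0 - 221.72 i$)
$\frac{w{\left(247,-246 \right)}}{Y} = - \frac{147}{-12482 - \frac{39074 i \sqrt{31057}}{31057}}$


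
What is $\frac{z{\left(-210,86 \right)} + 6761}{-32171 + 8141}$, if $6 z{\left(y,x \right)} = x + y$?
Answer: $- \frac{20221}{72090} \approx -0.2805$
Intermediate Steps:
$z{\left(y,x \right)} = \frac{x}{6} + \frac{y}{6}$ ($z{\left(y,x \right)} = \frac{x + y}{6} = \frac{x}{6} + \frac{y}{6}$)
$\frac{z{\left(-210,86 \right)} + 6761}{-32171 + 8141} = \frac{\left(\frac{1}{6} \cdot 86 + \frac{1}{6} \left(-210\right)\right) + 6761}{-32171 + 8141} = \frac{\left(\frac{43}{3} - 35\right) + 6761}{-24030} = \left(- \frac{62}{3} + 6761\right) \left(- \frac{1}{24030}\right) = \frac{20221}{3} \left(- \frac{1}{24030}\right) = - \frac{20221}{72090}$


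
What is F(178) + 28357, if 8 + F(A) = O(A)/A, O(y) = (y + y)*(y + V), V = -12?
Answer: 28681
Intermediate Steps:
O(y) = 2*y*(-12 + y) (O(y) = (y + y)*(y - 12) = (2*y)*(-12 + y) = 2*y*(-12 + y))
F(A) = -32 + 2*A (F(A) = -8 + (2*A*(-12 + A))/A = -8 + (-24 + 2*A) = -32 + 2*A)
F(178) + 28357 = (-32 + 2*178) + 28357 = (-32 + 356) + 28357 = 324 + 28357 = 28681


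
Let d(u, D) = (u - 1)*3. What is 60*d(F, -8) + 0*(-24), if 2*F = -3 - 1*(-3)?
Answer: -180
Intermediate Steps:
F = 0 (F = (-3 - 1*(-3))/2 = (-3 + 3)/2 = (½)*0 = 0)
d(u, D) = -3 + 3*u (d(u, D) = (-1 + u)*3 = -3 + 3*u)
60*d(F, -8) + 0*(-24) = 60*(-3 + 3*0) + 0*(-24) = 60*(-3 + 0) + 0 = 60*(-3) + 0 = -180 + 0 = -180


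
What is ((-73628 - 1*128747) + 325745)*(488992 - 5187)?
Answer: 59687022850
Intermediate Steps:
((-73628 - 1*128747) + 325745)*(488992 - 5187) = ((-73628 - 128747) + 325745)*483805 = (-202375 + 325745)*483805 = 123370*483805 = 59687022850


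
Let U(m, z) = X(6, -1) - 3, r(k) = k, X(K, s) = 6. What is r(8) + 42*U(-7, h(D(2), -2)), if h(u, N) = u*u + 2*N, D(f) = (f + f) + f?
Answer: 134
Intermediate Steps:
D(f) = 3*f (D(f) = 2*f + f = 3*f)
h(u, N) = u² + 2*N
U(m, z) = 3 (U(m, z) = 6 - 3 = 3)
r(8) + 42*U(-7, h(D(2), -2)) = 8 + 42*3 = 8 + 126 = 134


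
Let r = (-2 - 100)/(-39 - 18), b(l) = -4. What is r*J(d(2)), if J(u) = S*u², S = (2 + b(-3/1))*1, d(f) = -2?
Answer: -272/19 ≈ -14.316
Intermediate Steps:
r = 34/19 (r = -102/(-57) = -102*(-1/57) = 34/19 ≈ 1.7895)
S = -2 (S = (2 - 4)*1 = -2*1 = -2)
J(u) = -2*u²
r*J(d(2)) = 34*(-2*(-2)²)/19 = 34*(-2*4)/19 = (34/19)*(-8) = -272/19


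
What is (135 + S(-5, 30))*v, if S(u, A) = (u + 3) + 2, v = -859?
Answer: -115965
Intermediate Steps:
S(u, A) = 5 + u (S(u, A) = (3 + u) + 2 = 5 + u)
(135 + S(-5, 30))*v = (135 + (5 - 5))*(-859) = (135 + 0)*(-859) = 135*(-859) = -115965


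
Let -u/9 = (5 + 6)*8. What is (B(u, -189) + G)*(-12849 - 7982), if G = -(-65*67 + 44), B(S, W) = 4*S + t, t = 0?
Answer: -23809833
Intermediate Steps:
u = -792 (u = -9*(5 + 6)*8 = -99*8 = -9*88 = -792)
B(S, W) = 4*S (B(S, W) = 4*S + 0 = 4*S)
G = 4311 (G = -(-4355 + 44) = -1*(-4311) = 4311)
(B(u, -189) + G)*(-12849 - 7982) = (4*(-792) + 4311)*(-12849 - 7982) = (-3168 + 4311)*(-20831) = 1143*(-20831) = -23809833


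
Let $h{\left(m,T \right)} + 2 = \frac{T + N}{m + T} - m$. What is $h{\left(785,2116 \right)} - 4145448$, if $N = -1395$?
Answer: $- \frac{12028227014}{2901} \approx -4.1462 \cdot 10^{6}$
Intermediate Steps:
$h{\left(m,T \right)} = -2 - m + \frac{-1395 + T}{T + m}$ ($h{\left(m,T \right)} = -2 - \left(m - \frac{T - 1395}{m + T}\right) = -2 - \left(m - \frac{-1395 + T}{T + m}\right) = -2 - m + \frac{-1395 + T}{T + m}$)
$h{\left(785,2116 \right)} - 4145448 = \frac{-1395 - 2116 - 785^{2} - 1570 - 2116 \cdot 785}{2116 + 785} - 4145448 = \frac{-1395 - 2116 - 616225 - 1570 - 1661060}{2901} - 4145448 = \frac{1}{2901} \left(-2282366\right) - 4145448 = - \frac{2282366}{2901} - 4145448 = - \frac{12028227014}{2901}$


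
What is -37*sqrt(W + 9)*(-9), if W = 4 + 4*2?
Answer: 333*sqrt(21) ≈ 1526.0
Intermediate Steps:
W = 12 (W = 4 + 8 = 12)
-37*sqrt(W + 9)*(-9) = -37*sqrt(12 + 9)*(-9) = -37*sqrt(21)*(-9) = 333*sqrt(21)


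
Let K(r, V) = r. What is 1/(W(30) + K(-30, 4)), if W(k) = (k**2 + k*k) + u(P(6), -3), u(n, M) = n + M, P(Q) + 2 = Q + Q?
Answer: 1/1777 ≈ 0.00056275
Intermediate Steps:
P(Q) = -2 + 2*Q (P(Q) = -2 + (Q + Q) = -2 + 2*Q)
u(n, M) = M + n
W(k) = 7 + 2*k**2 (W(k) = (k**2 + k*k) + (-3 + (-2 + 2*6)) = (k**2 + k**2) + (-3 + (-2 + 12)) = 2*k**2 + (-3 + 10) = 2*k**2 + 7 = 7 + 2*k**2)
1/(W(30) + K(-30, 4)) = 1/((7 + 2*30**2) - 30) = 1/((7 + 2*900) - 30) = 1/((7 + 1800) - 30) = 1/(1807 - 30) = 1/1777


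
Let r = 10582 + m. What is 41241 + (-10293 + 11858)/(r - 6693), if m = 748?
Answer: 191236082/4637 ≈ 41241.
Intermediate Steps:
r = 11330 (r = 10582 + 748 = 11330)
41241 + (-10293 + 11858)/(r - 6693) = 41241 + (-10293 + 11858)/(11330 - 6693) = 41241 + 1565/4637 = 191236082/4637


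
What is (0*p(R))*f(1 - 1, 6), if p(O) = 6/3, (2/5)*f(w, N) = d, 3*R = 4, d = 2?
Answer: 0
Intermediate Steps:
R = 4/3 (R = (⅓)*4 = 4/3 ≈ 1.3333)
f(w, N) = 5 (f(w, N) = (5/2)*2 = 5)
p(O) = 2 (p(O) = 6*(⅓) = 2)
(0*p(R))*f(1 - 1, 6) = (0*2)*5 = 0*5 = 0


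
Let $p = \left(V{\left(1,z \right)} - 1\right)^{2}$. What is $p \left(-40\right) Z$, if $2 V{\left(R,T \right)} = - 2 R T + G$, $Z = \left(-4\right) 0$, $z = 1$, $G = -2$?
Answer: $0$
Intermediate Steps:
$Z = 0$
$V{\left(R,T \right)} = -1 - R T$ ($V{\left(R,T \right)} = \frac{- 2 R T - 2}{2} = \frac{-2 - 2 R T}{2} = -1 - R T$)
$p = 9$ ($p = \left(\left(-1 - 1 \cdot 1\right) - 1\right)^{2} = \left(\left(-1 - 1\right) - 1\right)^{2} = \left(-2 - 1\right)^{2} = \left(-3\right)^{2} = 9$)
$p \left(-40\right) Z = 9 \left(-40\right) 0 = \left(-360\right) 0 = 0$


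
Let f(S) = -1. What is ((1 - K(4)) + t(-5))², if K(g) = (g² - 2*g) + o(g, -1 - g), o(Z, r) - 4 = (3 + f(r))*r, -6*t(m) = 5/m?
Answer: 25/36 ≈ 0.69444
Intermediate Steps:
t(m) = -5/(6*m)
o(Z, r) = 4 + 2*r (o(Z, r) = 4 + (3 - 1)*r = 4 + 2*r)
K(g) = 2 + g² - 4*g (K(g) = (g² - 2*g) + (4 + 2*(-1 - g)) = (g² - 2*g) + (4 + (-2 - 2*g)) = (g² - 2*g) + (2 - 2*g) = 2 + g² - 4*g)
((1 - K(4)) + t(-5))² = ((1 - (2 + 4² - 4*4)) - ⅚/(-5))² = ((1 - (2 + 16 - 16)) - ⅚*(-⅕))² = ((1 - 1*2) + ⅙)² = ((1 - 2) + ⅙)² = (-1 + ⅙)² = (-⅚)² = 25/36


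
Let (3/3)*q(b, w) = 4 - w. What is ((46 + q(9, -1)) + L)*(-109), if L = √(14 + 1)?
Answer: -5559 - 109*√15 ≈ -5981.2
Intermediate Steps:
q(b, w) = 4 - w
L = √15 ≈ 3.8730
((46 + q(9, -1)) + L)*(-109) = ((46 + (4 - 1*(-1))) + √15)*(-109) = ((46 + (4 + 1)) + √15)*(-109) = ((46 + 5) + √15)*(-109) = (51 + √15)*(-109) = -5559 - 109*√15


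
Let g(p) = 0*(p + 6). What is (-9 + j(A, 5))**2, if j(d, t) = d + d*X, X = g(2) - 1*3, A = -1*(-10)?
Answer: 841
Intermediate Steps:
g(p) = 0 (g(p) = 0*(6 + p) = 0)
A = 10
X = -3 (X = 0 - 1*3 = 0 - 3 = -3)
j(d, t) = -2*d (j(d, t) = d + d*(-3) = d - 3*d = -2*d)
(-9 + j(A, 5))**2 = (-9 - 2*10)**2 = (-9 - 20)**2 = (-29)**2 = 841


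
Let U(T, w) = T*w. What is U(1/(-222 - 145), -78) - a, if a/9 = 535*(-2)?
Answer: 3534288/367 ≈ 9630.2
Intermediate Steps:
a = -9630 (a = 9*(535*(-2)) = 9*(-1070) = -9630)
U(1/(-222 - 145), -78) - a = -78/(-222 - 145) - 1*(-9630) = -78/(-367) + 9630 = -1/367*(-78) + 9630 = 78/367 + 9630 = 3534288/367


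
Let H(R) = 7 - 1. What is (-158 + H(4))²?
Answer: 23104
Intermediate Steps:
H(R) = 6
(-158 + H(4))² = (-158 + 6)² = (-152)² = 23104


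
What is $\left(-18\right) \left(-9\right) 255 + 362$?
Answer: $41672$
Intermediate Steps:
$\left(-18\right) \left(-9\right) 255 + 362 = 162 \cdot 255 + 362 = 41310 + 362 = 41672$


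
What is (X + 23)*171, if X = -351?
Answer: -56088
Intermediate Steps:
(X + 23)*171 = (-351 + 23)*171 = -328*171 = -56088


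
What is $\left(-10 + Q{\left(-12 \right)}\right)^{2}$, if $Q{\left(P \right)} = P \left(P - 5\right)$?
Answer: $37636$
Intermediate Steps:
$Q{\left(P \right)} = P \left(-5 + P\right)$ ($Q{\left(P \right)} = P \left(P - 5\right) = P \left(-5 + P\right)$)
$\left(-10 + Q{\left(-12 \right)}\right)^{2} = \left(-10 - 12 \left(-5 - 12\right)\right)^{2} = \left(-10 - -204\right)^{2} = \left(-10 + 204\right)^{2} = 194^{2} = 37636$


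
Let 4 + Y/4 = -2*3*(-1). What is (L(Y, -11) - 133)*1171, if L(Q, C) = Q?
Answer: -146375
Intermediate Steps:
Y = 8 (Y = -16 + 4*(-2*3*(-1)) = -16 + 4*(-6*(-1)) = -16 + 4*6 = -16 + 24 = 8)
(L(Y, -11) - 133)*1171 = (8 - 133)*1171 = -125*1171 = -146375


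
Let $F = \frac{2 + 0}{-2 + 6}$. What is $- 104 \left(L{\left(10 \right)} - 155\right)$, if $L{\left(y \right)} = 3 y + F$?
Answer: $12948$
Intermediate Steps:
$F = \frac{1}{2}$ ($F = \frac{2}{4} = 2 \cdot \frac{1}{4} = \frac{1}{2} \approx 0.5$)
$L{\left(y \right)} = \frac{1}{2} + 3 y$ ($L{\left(y \right)} = 3 y + \frac{1}{2} = \frac{1}{2} + 3 y$)
$- 104 \left(L{\left(10 \right)} - 155\right) = - 104 \left(\left(\frac{1}{2} + 3 \cdot 10\right) - 155\right) = - 104 \left(\left(\frac{1}{2} + 30\right) - 155\right) = - 104 \left(\frac{61}{2} - 155\right) = \left(-104\right) \left(- \frac{249}{2}\right) = 12948$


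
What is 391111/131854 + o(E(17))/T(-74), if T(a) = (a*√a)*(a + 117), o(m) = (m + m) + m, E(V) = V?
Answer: 391111/131854 + 51*I*√74/235468 ≈ 2.9662 + 0.0018632*I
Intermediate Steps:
o(m) = 3*m (o(m) = 2*m + m = 3*m)
T(a) = a^(3/2)*(117 + a)
391111/131854 + o(E(17))/T(-74) = 391111/131854 + (3*17)/(((-74)^(3/2)*(117 - 74))) = 391111*(1/131854) + 51/((-74*I*√74*43)) = 391111/131854 + 51/((-3182*I*√74)) = 391111/131854 + 51*(I*√74/235468) = 391111/131854 + 51*I*√74/235468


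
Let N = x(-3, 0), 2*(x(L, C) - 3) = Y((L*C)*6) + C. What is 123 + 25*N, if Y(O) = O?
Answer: 198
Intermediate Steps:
x(L, C) = 3 + C/2 + 3*C*L (x(L, C) = 3 + ((L*C)*6 + C)/2 = 3 + ((C*L)*6 + C)/2 = 3 + (6*C*L + C)/2 = 3 + (C + 6*C*L)/2 = 3 + (C/2 + 3*C*L) = 3 + C/2 + 3*C*L)
N = 3 (N = 3 + (½)*0 + 3*0*(-3) = 3 + 0 + 0 = 3)
123 + 25*N = 123 + 25*3 = 123 + 75 = 198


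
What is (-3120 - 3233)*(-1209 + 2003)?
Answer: -5044282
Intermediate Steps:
(-3120 - 3233)*(-1209 + 2003) = -6353*794 = -5044282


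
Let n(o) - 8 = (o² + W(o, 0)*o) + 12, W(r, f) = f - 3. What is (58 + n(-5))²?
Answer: 13924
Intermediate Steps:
W(r, f) = -3 + f
n(o) = 20 + o² - 3*o (n(o) = 8 + ((o² + (-3 + 0)*o) + 12) = 8 + ((o² - 3*o) + 12) = 8 + (12 + o² - 3*o) = 20 + o² - 3*o)
(58 + n(-5))² = (58 + (20 + (-5)² - 3*(-5)))² = (58 + (20 + 25 + 15))² = (58 + 60)² = 118² = 13924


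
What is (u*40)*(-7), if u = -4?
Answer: 1120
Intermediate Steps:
(u*40)*(-7) = -4*40*(-7) = -160*(-7) = 1120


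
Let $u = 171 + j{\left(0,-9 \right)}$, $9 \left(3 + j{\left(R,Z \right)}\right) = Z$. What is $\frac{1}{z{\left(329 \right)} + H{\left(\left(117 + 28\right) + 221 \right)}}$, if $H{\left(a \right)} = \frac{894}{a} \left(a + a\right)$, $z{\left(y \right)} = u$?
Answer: $\frac{1}{1955} \approx 0.00051151$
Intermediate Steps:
$j{\left(R,Z \right)} = -3 + \frac{Z}{9}$
$u = 167$ ($u = 171 + \left(-3 + \frac{1}{9} \left(-9\right)\right) = 171 - 4 = 167$)
$z{\left(y \right)} = 167$
$H{\left(a \right)} = 1788$ ($H{\left(a \right)} = \frac{894}{a} 2 a = 1788$)
$\frac{1}{z{\left(329 \right)} + H{\left(\left(117 + 28\right) + 221 \right)}} = \frac{1}{167 + 1788} = \frac{1}{1955}$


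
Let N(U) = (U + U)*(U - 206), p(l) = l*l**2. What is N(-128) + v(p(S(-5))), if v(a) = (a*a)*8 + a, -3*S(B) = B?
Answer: 62460791/729 ≈ 85680.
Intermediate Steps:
S(B) = -B/3
p(l) = l**3
v(a) = a + 8*a**2 (v(a) = a**2*8 + a = 8*a**2 + a = a + 8*a**2)
N(U) = 2*U*(-206 + U) (N(U) = (2*U)*(-206 + U) = 2*U*(-206 + U))
N(-128) + v(p(S(-5))) = 2*(-128)*(-206 - 128) + (-1/3*(-5))**3*(1 + 8*(-1/3*(-5))**3) = 2*(-128)*(-334) + (5/3)**3*(1 + 8*(5/3)**3) = 85504 + 125*(1 + 8*(125/27))/27 = 85504 + 125*(1 + 1000/27)/27 = 85504 + (125/27)*(1027/27) = 85504 + 128375/729 = 62460791/729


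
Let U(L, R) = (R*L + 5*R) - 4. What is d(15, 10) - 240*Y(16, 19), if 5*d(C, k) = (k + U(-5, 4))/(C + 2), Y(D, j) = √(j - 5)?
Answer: 6/85 - 240*√14 ≈ -897.93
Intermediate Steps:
Y(D, j) = √(-5 + j)
U(L, R) = -4 + 5*R + L*R (U(L, R) = (L*R + 5*R) - 4 = (5*R + L*R) - 4 = -4 + 5*R + L*R)
d(C, k) = (-4 + k)/(5*(2 + C)) (d(C, k) = ((k + (-4 + 5*4 - 5*4))/(C + 2))/5 = ((k + (-4 + 20 - 20))/(2 + C))/5 = ((k - 4)/(2 + C))/5 = ((-4 + k)/(2 + C))/5 = (-4 + k)/(5*(2 + C)))
d(15, 10) - 240*Y(16, 19) = (-4 + 10)/(5*(2 + 15)) - 240*√(-5 + 19) = (⅕)*6/17 - 240*√14 = (⅕)*(1/17)*6 - 240*√14 = 6/85 - 240*√14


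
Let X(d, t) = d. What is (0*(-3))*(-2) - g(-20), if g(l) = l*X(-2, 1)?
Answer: -40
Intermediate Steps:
g(l) = -2*l (g(l) = l*(-2) = -2*l)
(0*(-3))*(-2) - g(-20) = (0*(-3))*(-2) - (-2)*(-20) = 0*(-2) - 1*40 = 0 - 40 = -40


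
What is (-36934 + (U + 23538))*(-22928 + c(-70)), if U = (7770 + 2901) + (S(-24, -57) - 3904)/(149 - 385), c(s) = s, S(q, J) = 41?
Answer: 7350586263/118 ≈ 6.2293e+7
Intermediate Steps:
U = 2522219/236 (U = (7770 + 2901) + (41 - 3904)/(149 - 385) = 10671 - 3863/(-236) = 10671 - 3863*(-1/236) = 10671 + 3863/236 = 2522219/236 ≈ 10687.)
(-36934 + (U + 23538))*(-22928 + c(-70)) = (-36934 + (2522219/236 + 23538))*(-22928 - 70) = (-36934 + 8077187/236)*(-22998) = -639237/236*(-22998) = 7350586263/118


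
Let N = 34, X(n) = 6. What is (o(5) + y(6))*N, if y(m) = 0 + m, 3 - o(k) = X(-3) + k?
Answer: -68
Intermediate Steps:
o(k) = -3 - k (o(k) = 3 - (6 + k) = 3 + (-6 - k) = -3 - k)
y(m) = m
(o(5) + y(6))*N = ((-3 - 1*5) + 6)*34 = ((-3 - 5) + 6)*34 = (-8 + 6)*34 = -2*34 = -68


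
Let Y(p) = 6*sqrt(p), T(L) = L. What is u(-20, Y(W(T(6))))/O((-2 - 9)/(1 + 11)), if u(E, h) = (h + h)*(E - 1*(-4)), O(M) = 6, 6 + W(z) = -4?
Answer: -32*I*sqrt(10) ≈ -101.19*I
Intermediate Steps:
W(z) = -10 (W(z) = -6 - 4 = -10)
u(E, h) = 2*h*(4 + E) (u(E, h) = (2*h)*(E + 4) = (2*h)*(4 + E) = 2*h*(4 + E))
u(-20, Y(W(T(6))))/O((-2 - 9)/(1 + 11)) = (2*(6*sqrt(-10))*(4 - 20))/6 = (2*(6*(I*sqrt(10)))*(-16))*(1/6) = (2*(6*I*sqrt(10))*(-16))*(1/6) = -192*I*sqrt(10)*(1/6) = -32*I*sqrt(10)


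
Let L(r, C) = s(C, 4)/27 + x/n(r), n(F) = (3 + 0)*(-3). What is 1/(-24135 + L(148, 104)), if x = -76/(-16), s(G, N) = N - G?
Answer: -108/2607037 ≈ -4.1426e-5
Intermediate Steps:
x = 19/4 (x = -76*(-1/16) = 19/4 ≈ 4.7500)
n(F) = -9 (n(F) = 3*(-3) = -9)
L(r, C) = -41/108 - C/27 (L(r, C) = (4 - C)/27 + (19/4)/(-9) = (4 - C)*(1/27) + (19/4)*(-⅑) = (4/27 - C/27) - 19/36 = -41/108 - C/27)
1/(-24135 + L(148, 104)) = 1/(-24135 + (-41/108 - 1/27*104)) = 1/(-24135 + (-41/108 - 104/27)) = 1/(-24135 - 457/108) = 1/(-2607037/108) = -108/2607037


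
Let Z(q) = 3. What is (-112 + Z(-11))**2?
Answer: 11881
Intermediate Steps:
(-112 + Z(-11))**2 = (-112 + 3)**2 = (-109)**2 = 11881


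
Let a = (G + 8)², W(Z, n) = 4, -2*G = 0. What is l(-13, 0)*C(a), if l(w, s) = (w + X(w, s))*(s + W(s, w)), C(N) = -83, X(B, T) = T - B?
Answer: 0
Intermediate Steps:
G = 0 (G = -½*0 = 0)
a = 64 (a = (0 + 8)² = 8² = 64)
l(w, s) = s*(4 + s) (l(w, s) = (w + (s - w))*(s + 4) = s*(4 + s))
l(-13, 0)*C(a) = (0*(4 + 0))*(-83) = (0*4)*(-83) = 0*(-83) = 0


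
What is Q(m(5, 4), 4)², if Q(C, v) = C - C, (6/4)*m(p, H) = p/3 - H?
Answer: 0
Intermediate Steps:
m(p, H) = -2*H/3 + 2*p/9 (m(p, H) = 2*(p/3 - H)/3 = 2*(-H + p/3)/3 = -2*H/3 + 2*p/9)
Q(C, v) = 0
Q(m(5, 4), 4)² = 0² = 0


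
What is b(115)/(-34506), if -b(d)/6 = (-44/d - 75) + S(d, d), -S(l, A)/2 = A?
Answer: -35119/661365 ≈ -0.053101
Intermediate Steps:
S(l, A) = -2*A
b(d) = 450 + 12*d + 264/d (b(d) = -6*((-44/d - 75) - 2*d) = -6*((-75 - 44/d) - 2*d) = -6*(-75 - 44/d - 2*d) = 450 + 12*d + 264/d)
b(115)/(-34506) = (450 + 12*115 + 264/115)/(-34506) = (450 + 1380 + 264*(1/115))*(-1/34506) = (450 + 1380 + 264/115)*(-1/34506) = (210714/115)*(-1/34506) = -35119/661365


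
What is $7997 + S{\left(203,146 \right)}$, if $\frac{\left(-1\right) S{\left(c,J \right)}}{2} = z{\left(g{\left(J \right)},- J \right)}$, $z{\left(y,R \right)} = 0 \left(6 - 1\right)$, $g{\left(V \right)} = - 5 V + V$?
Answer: $7997$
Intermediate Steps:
$g{\left(V \right)} = - 4 V$
$z{\left(y,R \right)} = 0$ ($z{\left(y,R \right)} = 0 \cdot 5 = 0$)
$S{\left(c,J \right)} = 0$ ($S{\left(c,J \right)} = \left(-2\right) 0 = 0$)
$7997 + S{\left(203,146 \right)} = 7997 + 0 = 7997$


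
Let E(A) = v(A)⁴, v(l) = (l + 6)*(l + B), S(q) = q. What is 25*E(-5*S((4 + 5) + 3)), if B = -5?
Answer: 3794621600250000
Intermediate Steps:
v(l) = (-5 + l)*(6 + l) (v(l) = (l + 6)*(l - 5) = (6 + l)*(-5 + l) = (-5 + l)*(6 + l))
E(A) = (-30 + A + A²)⁴
25*E(-5*S((4 + 5) + 3)) = 25*(-30 - 5*((4 + 5) + 3) + (-5*((4 + 5) + 3))²)⁴ = 25*(-30 - 5*(9 + 3) + (-5*(9 + 3))²)⁴ = 25*(-30 - 5*12 + (-5*12)²)⁴ = 25*(-30 - 60 + (-60)²)⁴ = 25*(-30 - 60 + 3600)⁴ = 25*3510⁴ = 25*151784864010000 = 3794621600250000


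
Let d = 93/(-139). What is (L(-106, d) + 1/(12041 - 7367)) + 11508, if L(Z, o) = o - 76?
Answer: 7426775809/649686 ≈ 11431.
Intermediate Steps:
d = -93/139 (d = 93*(-1/139) = -93/139 ≈ -0.66906)
L(Z, o) = -76 + o
(L(-106, d) + 1/(12041 - 7367)) + 11508 = ((-76 - 93/139) + 1/(12041 - 7367)) + 11508 = (-10657/139 + 1/4674) + 11508 = -49810679/649686 + 11508 = 7426775809/649686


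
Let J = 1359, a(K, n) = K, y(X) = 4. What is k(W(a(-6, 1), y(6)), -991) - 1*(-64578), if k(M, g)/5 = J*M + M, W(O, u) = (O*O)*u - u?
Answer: 1016578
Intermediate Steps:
W(O, u) = -u + u*O**2 (W(O, u) = O**2*u - u = u*O**2 - u = -u + u*O**2)
k(M, g) = 6800*M (k(M, g) = 5*(1359*M + M) = 5*(1360*M) = 6800*M)
k(W(a(-6, 1), y(6)), -991) - 1*(-64578) = 6800*(4*(-1 + (-6)**2)) - 1*(-64578) = 6800*(4*(-1 + 36)) + 64578 = 6800*(4*35) + 64578 = 6800*140 + 64578 = 952000 + 64578 = 1016578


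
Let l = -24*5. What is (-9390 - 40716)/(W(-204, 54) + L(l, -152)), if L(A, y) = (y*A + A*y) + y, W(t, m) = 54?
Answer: -25053/18191 ≈ -1.3772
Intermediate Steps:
l = -120
L(A, y) = y + 2*A*y (L(A, y) = (A*y + A*y) + y = 2*A*y + y = y + 2*A*y)
(-9390 - 40716)/(W(-204, 54) + L(l, -152)) = (-9390 - 40716)/(54 - 152*(1 + 2*(-120))) = -50106/(54 - 152*(1 - 240)) = -50106/(54 - 152*(-239)) = -50106/(54 + 36328) = -50106/36382 = -50106*1/36382 = -25053/18191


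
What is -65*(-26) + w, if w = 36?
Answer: 1726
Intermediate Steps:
-65*(-26) + w = -65*(-26) + 36 = 1690 + 36 = 1726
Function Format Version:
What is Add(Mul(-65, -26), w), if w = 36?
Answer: 1726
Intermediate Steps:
Add(Mul(-65, -26), w) = Add(Mul(-65, -26), 36) = Add(1690, 36) = 1726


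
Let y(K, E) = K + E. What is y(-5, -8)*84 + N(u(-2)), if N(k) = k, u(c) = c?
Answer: -1094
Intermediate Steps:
y(K, E) = E + K
y(-5, -8)*84 + N(u(-2)) = (-8 - 5)*84 - 2 = -13*84 - 2 = -1092 - 2 = -1094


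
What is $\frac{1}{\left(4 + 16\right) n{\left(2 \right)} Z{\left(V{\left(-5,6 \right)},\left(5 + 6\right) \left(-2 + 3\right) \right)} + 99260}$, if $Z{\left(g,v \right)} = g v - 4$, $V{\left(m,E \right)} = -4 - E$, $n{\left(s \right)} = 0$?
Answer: $\frac{1}{99260} \approx 1.0075 \cdot 10^{-5}$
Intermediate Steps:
$Z{\left(g,v \right)} = -4 + g v$
$\frac{1}{\left(4 + 16\right) n{\left(2 \right)} Z{\left(V{\left(-5,6 \right)},\left(5 + 6\right) \left(-2 + 3\right) \right)} + 99260} = \frac{1}{\left(4 + 16\right) 0 \left(-4 + \left(-4 - 6\right) \left(5 + 6\right) \left(-2 + 3\right)\right) + 99260} = \frac{1}{20 \cdot 0 \left(-4 + \left(-4 - 6\right) 11 \cdot 1\right) + 99260} = \frac{1}{0 \left(-4 - 110\right) + 99260} = \frac{1}{0 \left(-114\right) + 99260} = \frac{1}{0 + 99260} = \frac{1}{99260}$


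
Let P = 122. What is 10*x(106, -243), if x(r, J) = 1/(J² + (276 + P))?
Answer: 10/59447 ≈ 0.00016822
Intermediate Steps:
x(r, J) = 1/(398 + J²) (x(r, J) = 1/(J² + (276 + 122)) = 1/(J² + 398) = 1/(398 + J²))
10*x(106, -243) = 10/(398 + (-243)²) = 10/(398 + 59049) = 10/59447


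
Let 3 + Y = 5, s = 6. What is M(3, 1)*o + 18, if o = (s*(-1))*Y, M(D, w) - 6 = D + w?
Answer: -102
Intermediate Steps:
Y = 2 (Y = -3 + 5 = 2)
M(D, w) = 6 + D + w (M(D, w) = 6 + (D + w) = 6 + D + w)
o = -12 (o = (6*(-1))*2 = -6*2 = -12)
M(3, 1)*o + 18 = (6 + 3 + 1)*(-12) + 18 = 10*(-12) + 18 = -120 + 18 = -102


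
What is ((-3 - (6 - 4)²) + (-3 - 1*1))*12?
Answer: -132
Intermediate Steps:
((-3 - (6 - 4)²) + (-3 - 1*1))*12 = ((-3 - 1*2²) + (-3 - 1))*12 = ((-3 - 1*4) - 4)*12 = ((-3 - 4) - 4)*12 = (-7 - 4)*12 = -11*12 = -132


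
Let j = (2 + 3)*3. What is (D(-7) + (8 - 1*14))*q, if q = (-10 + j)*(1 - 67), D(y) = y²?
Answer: -14190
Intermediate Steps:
j = 15 (j = 5*3 = 15)
q = -330 (q = (-10 + 15)*(1 - 67) = 5*(-66) = -330)
(D(-7) + (8 - 1*14))*q = ((-7)² + (8 - 1*14))*(-330) = (49 + (8 - 14))*(-330) = (49 - 6)*(-330) = 43*(-330) = -14190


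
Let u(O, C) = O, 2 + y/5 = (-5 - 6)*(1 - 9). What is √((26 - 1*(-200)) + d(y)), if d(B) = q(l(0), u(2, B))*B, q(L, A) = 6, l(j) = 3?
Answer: √2806 ≈ 52.972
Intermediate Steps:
y = 430 (y = -10 + 5*((-5 - 6)*(1 - 9)) = -10 + 5*(-11*(-8)) = -10 + 5*88 = -10 + 440 = 430)
d(B) = 6*B
√((26 - 1*(-200)) + d(y)) = √((26 - 1*(-200)) + 6*430) = √((26 + 200) + 2580) = √(226 + 2580) = √2806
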